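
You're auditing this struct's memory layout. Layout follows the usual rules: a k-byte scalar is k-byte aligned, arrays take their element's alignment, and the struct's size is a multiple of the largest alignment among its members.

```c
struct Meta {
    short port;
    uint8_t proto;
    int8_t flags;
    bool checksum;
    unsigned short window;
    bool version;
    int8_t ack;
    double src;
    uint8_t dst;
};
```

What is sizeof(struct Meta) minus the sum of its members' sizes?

@0: port [2B, align 2] → 2
@2: proto [1B, align 1] → 3
@3: flags [1B, align 1] → 4
@4: checksum [1B, align 1] → 5
+1 pad (align 2)
@6: window [2B, align 2] → 8
@8: version [1B, align 1] → 9
@9: ack [1B, align 1] → 10
+6 pad (align 8)
@16: src [8B, align 8] → 24
@24: dst [1B, align 1] → 25
+7 tail pad (align 8)
size 32, align 8
data bytes 18, size 32 → padding 14

14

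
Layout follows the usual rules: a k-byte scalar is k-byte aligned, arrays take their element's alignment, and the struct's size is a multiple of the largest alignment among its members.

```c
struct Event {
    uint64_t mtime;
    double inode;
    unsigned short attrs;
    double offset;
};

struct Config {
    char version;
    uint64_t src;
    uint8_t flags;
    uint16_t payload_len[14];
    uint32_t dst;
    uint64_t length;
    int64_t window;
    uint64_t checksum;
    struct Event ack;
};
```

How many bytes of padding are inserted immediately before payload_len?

1

Event: 0..8  mtime  (8B, 8-aligned); 8..16  inode  (8B, 8-aligned); 16..18  attrs  (2B, 2-aligned); 18..24  -- padding (6B); 24..32  offset  (8B, 8-aligned); sizeof = 32, alignof = 8
0..1  version  (1B, 1-aligned)
1..8  -- padding (7B)
8..16  src  (8B, 8-aligned)
16..17  flags  (1B, 1-aligned)
17..18  -- padding (1B)
18..46  payload_len  (28B, 2-aligned)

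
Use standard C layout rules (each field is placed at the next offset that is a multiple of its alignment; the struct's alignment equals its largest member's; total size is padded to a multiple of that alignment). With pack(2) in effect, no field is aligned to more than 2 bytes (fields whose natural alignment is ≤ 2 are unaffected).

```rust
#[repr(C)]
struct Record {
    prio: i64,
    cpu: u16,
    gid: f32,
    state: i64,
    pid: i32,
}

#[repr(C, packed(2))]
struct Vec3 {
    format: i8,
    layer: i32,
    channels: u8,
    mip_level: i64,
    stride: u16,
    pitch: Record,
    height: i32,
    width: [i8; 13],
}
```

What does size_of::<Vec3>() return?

68

Record: 0..8  prio  (8B, 8-aligned); 8..10  cpu  (2B, 2-aligned); 10..12  -- padding (2B); 12..16  gid  (4B, 4-aligned); 16..24  state  (8B, 8-aligned); 24..28  pid  (4B, 4-aligned); 28..32  -- tail padding (4B); sizeof = 32, alignof = 8
0..1  format  (1B, 1-aligned)
1..2  -- padding (1B)
2..6  layer  (4B, 2-aligned)
6..7  channels  (1B, 1-aligned)
7..8  -- padding (1B)
8..16  mip_level  (8B, 2-aligned)
16..18  stride  (2B, 2-aligned)
18..50  pitch  (32B, 2-aligned)
50..54  height  (4B, 2-aligned)
54..67  width  (13B, 1-aligned)
67..68  -- tail padding (1B)
sizeof = 68, alignof = 2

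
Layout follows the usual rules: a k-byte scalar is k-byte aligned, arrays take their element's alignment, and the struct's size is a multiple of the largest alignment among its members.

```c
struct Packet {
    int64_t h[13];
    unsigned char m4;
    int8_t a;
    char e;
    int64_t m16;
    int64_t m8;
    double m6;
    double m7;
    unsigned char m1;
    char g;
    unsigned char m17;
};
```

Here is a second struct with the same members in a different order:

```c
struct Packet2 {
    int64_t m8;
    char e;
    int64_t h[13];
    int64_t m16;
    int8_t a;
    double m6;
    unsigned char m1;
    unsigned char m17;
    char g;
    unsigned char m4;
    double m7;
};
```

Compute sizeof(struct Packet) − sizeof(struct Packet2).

-8

h at 0 (size 104, align 8) → ends 104
m4 at 104 (size 1, align 1) → ends 105
a at 105 (size 1, align 1) → ends 106
e at 106 (size 1, align 1) → ends 107
pad 5 to align 8 for m16
m16 at 112 (size 8, align 8) → ends 120
m8 at 120 (size 8, align 8) → ends 128
m6 at 128 (size 8, align 8) → ends 136
m7 at 136 (size 8, align 8) → ends 144
m1 at 144 (size 1, align 1) → ends 145
g at 145 (size 1, align 1) → ends 146
m17 at 146 (size 1, align 1) → ends 147
tail pad 5 to reach multiple of 8
total 152 bytes, alignment 8
— Packet2 —
m8 at 0 (size 8, align 8) → ends 8
e at 8 (size 1, align 1) → ends 9
pad 7 to align 8 for h
h at 16 (size 104, align 8) → ends 120
m16 at 120 (size 8, align 8) → ends 128
a at 128 (size 1, align 1) → ends 129
pad 7 to align 8 for m6
m6 at 136 (size 8, align 8) → ends 144
m1 at 144 (size 1, align 1) → ends 145
m17 at 145 (size 1, align 1) → ends 146
g at 146 (size 1, align 1) → ends 147
m4 at 147 (size 1, align 1) → ends 148
pad 4 to align 8 for m7
m7 at 152 (size 8, align 8) → ends 160
total 160 bytes, alignment 8
152 − 160 = -8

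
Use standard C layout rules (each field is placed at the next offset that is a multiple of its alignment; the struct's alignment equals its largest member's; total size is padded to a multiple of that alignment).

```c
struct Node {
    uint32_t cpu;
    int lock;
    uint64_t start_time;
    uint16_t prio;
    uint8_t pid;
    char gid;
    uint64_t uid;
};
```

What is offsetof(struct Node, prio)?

16

@0: cpu [4B, align 4] → 4
@4: lock [4B, align 4] → 8
@8: start_time [8B, align 8] → 16
@16: prio [2B, align 2] → 18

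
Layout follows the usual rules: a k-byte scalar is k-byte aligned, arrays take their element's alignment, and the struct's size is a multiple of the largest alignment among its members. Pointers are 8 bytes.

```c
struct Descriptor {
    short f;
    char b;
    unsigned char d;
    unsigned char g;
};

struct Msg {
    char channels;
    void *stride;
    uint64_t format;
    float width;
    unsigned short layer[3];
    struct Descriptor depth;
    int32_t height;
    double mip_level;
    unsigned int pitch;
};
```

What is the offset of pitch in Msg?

56

Descriptor: 0..2  f  (2B, 2-aligned); 2..3  b  (1B, 1-aligned); 3..4  d  (1B, 1-aligned); 4..5  g  (1B, 1-aligned); 5..6  -- tail padding (1B); sizeof = 6, alignof = 2
0..1  channels  (1B, 1-aligned)
1..8  -- padding (7B)
8..16  stride  (8B, 8-aligned)
16..24  format  (8B, 8-aligned)
24..28  width  (4B, 4-aligned)
28..34  layer  (6B, 2-aligned)
34..40  depth  (6B, 2-aligned)
40..44  height  (4B, 4-aligned)
44..48  -- padding (4B)
48..56  mip_level  (8B, 8-aligned)
56..60  pitch  (4B, 4-aligned)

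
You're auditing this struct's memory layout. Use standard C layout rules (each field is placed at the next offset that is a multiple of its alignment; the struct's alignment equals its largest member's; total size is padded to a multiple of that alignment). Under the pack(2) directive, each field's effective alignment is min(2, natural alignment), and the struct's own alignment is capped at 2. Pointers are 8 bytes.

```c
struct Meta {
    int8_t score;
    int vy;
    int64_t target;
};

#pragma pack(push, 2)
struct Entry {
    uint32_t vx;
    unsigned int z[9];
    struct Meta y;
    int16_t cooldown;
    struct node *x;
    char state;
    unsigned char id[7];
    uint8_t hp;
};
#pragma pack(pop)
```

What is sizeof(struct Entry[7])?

Meta: @0: score [1B, align 1] → 1; +3 pad (align 4); @4: vy [4B, align 4] → 8; @8: target [8B, align 8] → 16; size 16, align 8
@0: vx [4B, align 2] → 4
@4: z [36B, align 2] → 40
@40: y [16B, align 2] → 56
@56: cooldown [2B, align 2] → 58
@58: x [8B, align 2] → 66
@66: state [1B, align 1] → 67
@67: id [7B, align 1] → 74
@74: hp [1B, align 1] → 75
+1 tail pad (align 2)
size 76, align 2
array of 7: 7 × 76 = 532

532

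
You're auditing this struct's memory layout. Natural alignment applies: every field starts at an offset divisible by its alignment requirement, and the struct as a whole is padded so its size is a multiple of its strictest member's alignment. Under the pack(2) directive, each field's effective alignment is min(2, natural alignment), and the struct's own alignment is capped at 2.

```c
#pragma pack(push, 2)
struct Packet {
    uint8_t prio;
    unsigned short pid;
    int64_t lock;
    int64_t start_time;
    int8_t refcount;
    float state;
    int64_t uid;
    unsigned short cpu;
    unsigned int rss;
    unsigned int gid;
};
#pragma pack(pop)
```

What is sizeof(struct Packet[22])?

prio at 0 (size 1, align 1) → ends 1
pad 1 to align 2 for pid
pid at 2 (size 2, align 2) → ends 4
lock at 4 (size 8, align 2) → ends 12
start_time at 12 (size 8, align 2) → ends 20
refcount at 20 (size 1, align 1) → ends 21
pad 1 to align 2 for state
state at 22 (size 4, align 2) → ends 26
uid at 26 (size 8, align 2) → ends 34
cpu at 34 (size 2, align 2) → ends 36
rss at 36 (size 4, align 2) → ends 40
gid at 40 (size 4, align 2) → ends 44
total 44 bytes, alignment 2
array of 22: 22 × 44 = 968

968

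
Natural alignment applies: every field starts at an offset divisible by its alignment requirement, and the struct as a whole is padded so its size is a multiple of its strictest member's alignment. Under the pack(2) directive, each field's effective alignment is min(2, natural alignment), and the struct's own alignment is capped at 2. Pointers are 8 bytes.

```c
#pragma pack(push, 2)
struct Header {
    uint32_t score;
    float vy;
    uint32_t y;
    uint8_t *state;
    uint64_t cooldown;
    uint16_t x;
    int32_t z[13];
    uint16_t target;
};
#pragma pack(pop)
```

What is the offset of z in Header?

30

score at 0 (size 4, align 2) → ends 4
vy at 4 (size 4, align 2) → ends 8
y at 8 (size 4, align 2) → ends 12
state at 12 (size 8, align 2) → ends 20
cooldown at 20 (size 8, align 2) → ends 28
x at 28 (size 2, align 2) → ends 30
z at 30 (size 52, align 2) → ends 82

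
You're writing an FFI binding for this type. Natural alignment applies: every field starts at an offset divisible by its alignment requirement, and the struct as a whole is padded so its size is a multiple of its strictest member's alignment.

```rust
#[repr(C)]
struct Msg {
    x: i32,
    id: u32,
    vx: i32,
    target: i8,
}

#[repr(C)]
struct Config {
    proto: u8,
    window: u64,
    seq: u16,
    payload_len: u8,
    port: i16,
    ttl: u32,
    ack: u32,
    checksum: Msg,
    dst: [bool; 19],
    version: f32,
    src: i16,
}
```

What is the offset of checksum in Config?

32

Msg: @0: x [4B, align 4] → 4; @4: id [4B, align 4] → 8; @8: vx [4B, align 4] → 12; @12: target [1B, align 1] → 13; +3 tail pad (align 4); size 16, align 4
@0: proto [1B, align 1] → 1
+7 pad (align 8)
@8: window [8B, align 8] → 16
@16: seq [2B, align 2] → 18
@18: payload_len [1B, align 1] → 19
+1 pad (align 2)
@20: port [2B, align 2] → 22
+2 pad (align 4)
@24: ttl [4B, align 4] → 28
@28: ack [4B, align 4] → 32
@32: checksum [16B, align 4] → 48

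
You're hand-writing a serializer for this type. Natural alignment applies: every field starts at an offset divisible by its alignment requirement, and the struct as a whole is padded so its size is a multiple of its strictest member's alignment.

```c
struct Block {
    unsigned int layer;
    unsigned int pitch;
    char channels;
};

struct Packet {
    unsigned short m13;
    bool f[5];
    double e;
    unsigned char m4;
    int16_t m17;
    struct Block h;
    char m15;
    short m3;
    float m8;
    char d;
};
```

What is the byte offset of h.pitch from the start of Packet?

Block: 0..4  layer  (4B, 4-aligned); 4..8  pitch  (4B, 4-aligned); 8..9  channels  (1B, 1-aligned); 9..12  -- tail padding (3B); sizeof = 12, alignof = 4
0..2  m13  (2B, 2-aligned)
2..7  f  (5B, 1-aligned)
7..8  -- padding (1B)
8..16  e  (8B, 8-aligned)
16..17  m4  (1B, 1-aligned)
17..18  -- padding (1B)
18..20  m17  (2B, 2-aligned)
20..32  h  (12B, 4-aligned)
within Block: pitch at 4
20 + 4 = 24

24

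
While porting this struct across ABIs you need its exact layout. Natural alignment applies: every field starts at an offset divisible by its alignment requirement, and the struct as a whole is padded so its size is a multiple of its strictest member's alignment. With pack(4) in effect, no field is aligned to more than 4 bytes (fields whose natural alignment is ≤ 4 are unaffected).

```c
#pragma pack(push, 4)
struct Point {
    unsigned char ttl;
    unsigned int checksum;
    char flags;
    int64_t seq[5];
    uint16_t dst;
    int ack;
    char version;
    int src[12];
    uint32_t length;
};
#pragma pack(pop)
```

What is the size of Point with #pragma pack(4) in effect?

@0: ttl [1B, align 1] → 1
+3 pad (align 4)
@4: checksum [4B, align 4] → 8
@8: flags [1B, align 1] → 9
+3 pad (align 4)
@12: seq [40B, align 4] → 52
@52: dst [2B, align 2] → 54
+2 pad (align 4)
@56: ack [4B, align 4] → 60
@60: version [1B, align 1] → 61
+3 pad (align 4)
@64: src [48B, align 4] → 112
@112: length [4B, align 4] → 116
size 116, align 4

116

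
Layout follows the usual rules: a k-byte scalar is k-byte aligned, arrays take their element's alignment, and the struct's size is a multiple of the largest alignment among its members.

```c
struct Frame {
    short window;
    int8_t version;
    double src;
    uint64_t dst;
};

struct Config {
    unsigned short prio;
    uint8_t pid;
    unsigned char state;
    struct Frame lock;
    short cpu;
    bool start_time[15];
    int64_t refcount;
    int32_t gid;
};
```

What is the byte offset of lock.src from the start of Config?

16

Frame: 0..2  window  (2B, 2-aligned); 2..3  version  (1B, 1-aligned); 3..8  -- padding (5B); 8..16  src  (8B, 8-aligned); 16..24  dst  (8B, 8-aligned); sizeof = 24, alignof = 8
0..2  prio  (2B, 2-aligned)
2..3  pid  (1B, 1-aligned)
3..4  state  (1B, 1-aligned)
4..8  -- padding (4B)
8..32  lock  (24B, 8-aligned)
within Frame: src at 8
8 + 8 = 16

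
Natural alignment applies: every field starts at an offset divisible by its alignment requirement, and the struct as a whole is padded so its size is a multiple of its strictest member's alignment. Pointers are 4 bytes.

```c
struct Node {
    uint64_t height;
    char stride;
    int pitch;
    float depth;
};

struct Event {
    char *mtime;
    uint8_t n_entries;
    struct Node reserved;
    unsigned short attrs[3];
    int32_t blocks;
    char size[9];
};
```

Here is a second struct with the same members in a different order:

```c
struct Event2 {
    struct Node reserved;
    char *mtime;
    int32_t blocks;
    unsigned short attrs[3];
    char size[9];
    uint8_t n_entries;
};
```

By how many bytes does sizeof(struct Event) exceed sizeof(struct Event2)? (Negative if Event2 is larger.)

Node: 0..8  height  (8B, 8-aligned); 8..9  stride  (1B, 1-aligned); 9..12  -- padding (3B); 12..16  pitch  (4B, 4-aligned); 16..20  depth  (4B, 4-aligned); 20..24  -- tail padding (4B); sizeof = 24, alignof = 8
0..4  mtime  (4B, 4-aligned)
4..5  n_entries  (1B, 1-aligned)
5..8  -- padding (3B)
8..32  reserved  (24B, 8-aligned)
32..38  attrs  (6B, 2-aligned)
38..40  -- padding (2B)
40..44  blocks  (4B, 4-aligned)
44..53  size  (9B, 1-aligned)
53..56  -- tail padding (3B)
sizeof = 56, alignof = 8
— Event2 —
0..24  reserved  (24B, 8-aligned)
24..28  mtime  (4B, 4-aligned)
28..32  blocks  (4B, 4-aligned)
32..38  attrs  (6B, 2-aligned)
38..47  size  (9B, 1-aligned)
47..48  n_entries  (1B, 1-aligned)
sizeof = 48, alignof = 8
56 − 48 = 8

8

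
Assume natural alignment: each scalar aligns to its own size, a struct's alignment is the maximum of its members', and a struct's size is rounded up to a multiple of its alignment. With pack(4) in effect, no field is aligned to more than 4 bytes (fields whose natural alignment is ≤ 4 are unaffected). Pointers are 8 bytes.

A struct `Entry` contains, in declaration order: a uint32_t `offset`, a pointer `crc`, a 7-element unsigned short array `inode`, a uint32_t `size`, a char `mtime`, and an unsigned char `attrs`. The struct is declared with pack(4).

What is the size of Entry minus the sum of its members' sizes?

4

0..4  offset  (4B, 4-aligned)
4..12  crc  (8B, 4-aligned)
12..26  inode  (14B, 2-aligned)
26..28  -- padding (2B)
28..32  size  (4B, 4-aligned)
32..33  mtime  (1B, 1-aligned)
33..34  attrs  (1B, 1-aligned)
34..36  -- tail padding (2B)
sizeof = 36, alignof = 4
data bytes 32, size 36 → padding 4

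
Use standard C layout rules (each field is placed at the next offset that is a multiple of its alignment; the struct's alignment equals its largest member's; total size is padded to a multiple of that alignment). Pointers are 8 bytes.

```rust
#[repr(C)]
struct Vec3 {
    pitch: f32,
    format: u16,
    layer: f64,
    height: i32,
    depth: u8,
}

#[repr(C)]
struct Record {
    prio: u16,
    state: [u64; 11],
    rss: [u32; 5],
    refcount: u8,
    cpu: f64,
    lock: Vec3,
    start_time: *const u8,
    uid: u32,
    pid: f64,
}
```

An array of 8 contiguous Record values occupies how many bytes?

1408

Vec3: @0: pitch [4B, align 4] → 4; @4: format [2B, align 2] → 6; +2 pad (align 8); @8: layer [8B, align 8] → 16; @16: height [4B, align 4] → 20; @20: depth [1B, align 1] → 21; +3 tail pad (align 8); size 24, align 8
@0: prio [2B, align 2] → 2
+6 pad (align 8)
@8: state [88B, align 8] → 96
@96: rss [20B, align 4] → 116
@116: refcount [1B, align 1] → 117
+3 pad (align 8)
@120: cpu [8B, align 8] → 128
@128: lock [24B, align 8] → 152
@152: start_time [8B, align 8] → 160
@160: uid [4B, align 4] → 164
+4 pad (align 8)
@168: pid [8B, align 8] → 176
size 176, align 8
array of 8: 8 × 176 = 1408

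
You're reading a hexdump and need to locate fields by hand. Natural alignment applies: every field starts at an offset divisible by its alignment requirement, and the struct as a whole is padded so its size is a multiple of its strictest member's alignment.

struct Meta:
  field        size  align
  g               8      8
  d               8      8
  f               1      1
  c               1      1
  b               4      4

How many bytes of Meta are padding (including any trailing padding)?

2

g at 0 (size 8, align 8) → ends 8
d at 8 (size 8, align 8) → ends 16
f at 16 (size 1, align 1) → ends 17
c at 17 (size 1, align 1) → ends 18
pad 2 to align 4 for b
b at 20 (size 4, align 4) → ends 24
total 24 bytes, alignment 8
data bytes 22, size 24 → padding 2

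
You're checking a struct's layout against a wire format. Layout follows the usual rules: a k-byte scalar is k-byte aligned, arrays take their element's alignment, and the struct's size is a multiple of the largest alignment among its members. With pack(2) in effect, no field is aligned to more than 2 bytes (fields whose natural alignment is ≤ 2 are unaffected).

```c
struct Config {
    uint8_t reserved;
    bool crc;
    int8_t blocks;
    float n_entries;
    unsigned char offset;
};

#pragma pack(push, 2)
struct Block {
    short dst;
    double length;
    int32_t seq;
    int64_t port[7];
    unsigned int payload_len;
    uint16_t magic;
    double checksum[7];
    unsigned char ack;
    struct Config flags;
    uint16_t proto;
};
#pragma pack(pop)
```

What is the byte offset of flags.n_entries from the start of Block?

138

Config: reserved at 0 (size 1, align 1) → ends 1; crc at 1 (size 1, align 1) → ends 2; blocks at 2 (size 1, align 1) → ends 3; pad 1 to align 4 for n_entries; n_entries at 4 (size 4, align 4) → ends 8; offset at 8 (size 1, align 1) → ends 9; tail pad 3 to reach multiple of 4; total 12 bytes, alignment 4
dst at 0 (size 2, align 2) → ends 2
length at 2 (size 8, align 2) → ends 10
seq at 10 (size 4, align 2) → ends 14
port at 14 (size 56, align 2) → ends 70
payload_len at 70 (size 4, align 2) → ends 74
magic at 74 (size 2, align 2) → ends 76
checksum at 76 (size 56, align 2) → ends 132
ack at 132 (size 1, align 1) → ends 133
pad 1 to align 2 for flags
flags at 134 (size 12, align 2) → ends 146
within Config: n_entries at 4
134 + 4 = 138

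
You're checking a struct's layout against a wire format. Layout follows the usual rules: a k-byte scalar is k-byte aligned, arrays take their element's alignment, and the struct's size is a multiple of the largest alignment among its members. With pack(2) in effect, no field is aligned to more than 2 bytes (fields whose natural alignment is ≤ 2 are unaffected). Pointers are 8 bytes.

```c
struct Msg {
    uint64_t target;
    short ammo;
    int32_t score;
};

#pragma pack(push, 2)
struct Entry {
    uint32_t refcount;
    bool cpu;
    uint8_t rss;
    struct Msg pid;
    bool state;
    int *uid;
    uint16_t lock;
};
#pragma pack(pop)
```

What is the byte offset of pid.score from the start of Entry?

18

Msg: 0..8  target  (8B, 8-aligned); 8..10  ammo  (2B, 2-aligned); 10..12  -- padding (2B); 12..16  score  (4B, 4-aligned); sizeof = 16, alignof = 8
0..4  refcount  (4B, 2-aligned)
4..5  cpu  (1B, 1-aligned)
5..6  rss  (1B, 1-aligned)
6..22  pid  (16B, 2-aligned)
within Msg: score at 12
6 + 12 = 18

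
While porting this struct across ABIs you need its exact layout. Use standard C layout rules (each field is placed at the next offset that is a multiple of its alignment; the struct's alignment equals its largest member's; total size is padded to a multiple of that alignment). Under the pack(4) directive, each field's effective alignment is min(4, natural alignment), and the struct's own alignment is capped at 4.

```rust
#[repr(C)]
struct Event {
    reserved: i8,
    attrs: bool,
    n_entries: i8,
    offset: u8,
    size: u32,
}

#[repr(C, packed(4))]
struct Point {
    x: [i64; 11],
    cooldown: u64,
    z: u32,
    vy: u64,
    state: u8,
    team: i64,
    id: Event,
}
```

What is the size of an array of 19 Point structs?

Event: @0: reserved [1B, align 1] → 1; @1: attrs [1B, align 1] → 2; @2: n_entries [1B, align 1] → 3; @3: offset [1B, align 1] → 4; @4: size [4B, align 4] → 8; size 8, align 4
@0: x [88B, align 4] → 88
@88: cooldown [8B, align 4] → 96
@96: z [4B, align 4] → 100
@100: vy [8B, align 4] → 108
@108: state [1B, align 1] → 109
+3 pad (align 4)
@112: team [8B, align 4] → 120
@120: id [8B, align 4] → 128
size 128, align 4
array of 19: 19 × 128 = 2432

2432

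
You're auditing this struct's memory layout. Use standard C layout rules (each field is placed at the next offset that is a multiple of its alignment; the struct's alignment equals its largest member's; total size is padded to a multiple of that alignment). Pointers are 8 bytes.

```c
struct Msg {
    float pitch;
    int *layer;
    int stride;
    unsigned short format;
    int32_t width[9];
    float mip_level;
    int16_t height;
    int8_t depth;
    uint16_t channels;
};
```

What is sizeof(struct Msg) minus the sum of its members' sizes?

0..4  pitch  (4B, 4-aligned)
4..8  -- padding (4B)
8..16  layer  (8B, 8-aligned)
16..20  stride  (4B, 4-aligned)
20..22  format  (2B, 2-aligned)
22..24  -- padding (2B)
24..60  width  (36B, 4-aligned)
60..64  mip_level  (4B, 4-aligned)
64..66  height  (2B, 2-aligned)
66..67  depth  (1B, 1-aligned)
67..68  -- padding (1B)
68..70  channels  (2B, 2-aligned)
70..72  -- tail padding (2B)
sizeof = 72, alignof = 8
data bytes 63, size 72 → padding 9

9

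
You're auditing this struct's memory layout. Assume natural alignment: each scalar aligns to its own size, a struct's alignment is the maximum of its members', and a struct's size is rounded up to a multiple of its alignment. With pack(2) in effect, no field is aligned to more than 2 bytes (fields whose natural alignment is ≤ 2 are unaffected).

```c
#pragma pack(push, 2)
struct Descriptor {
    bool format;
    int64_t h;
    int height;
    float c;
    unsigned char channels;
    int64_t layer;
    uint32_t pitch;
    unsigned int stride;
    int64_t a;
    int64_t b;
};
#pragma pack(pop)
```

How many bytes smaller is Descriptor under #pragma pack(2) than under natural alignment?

natural layout:
  @0: format [1B, align 1] → 1
  +7 pad (align 8)
  @8: h [8B, align 8] → 16
  @16: height [4B, align 4] → 20
  @20: c [4B, align 4] → 24
  @24: channels [1B, align 1] → 25
  +7 pad (align 8)
  @32: layer [8B, align 8] → 40
  @40: pitch [4B, align 4] → 44
  @44: stride [4B, align 4] → 48
  @48: a [8B, align 8] → 56
  @56: b [8B, align 8] → 64
  size 64, align 8
packed(2) layout:
  @0: format [1B, align 1] → 1
  +1 pad (align 2)
  @2: h [8B, align 2] → 10
  @10: height [4B, align 2] → 14
  @14: c [4B, align 2] → 18
  @18: channels [1B, align 1] → 19
  +1 pad (align 2)
  @20: layer [8B, align 2] → 28
  @28: pitch [4B, align 2] → 32
  @32: stride [4B, align 2] → 36
  @36: a [8B, align 2] → 44
  @44: b [8B, align 2] → 52
  size 52, align 2
64 − 52 = 12

12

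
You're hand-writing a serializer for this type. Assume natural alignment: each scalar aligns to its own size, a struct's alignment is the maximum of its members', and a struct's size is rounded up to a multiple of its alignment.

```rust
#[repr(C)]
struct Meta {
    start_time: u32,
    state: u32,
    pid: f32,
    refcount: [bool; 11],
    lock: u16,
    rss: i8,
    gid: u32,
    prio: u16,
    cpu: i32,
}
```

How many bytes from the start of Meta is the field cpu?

@0: start_time [4B, align 4] → 4
@4: state [4B, align 4] → 8
@8: pid [4B, align 4] → 12
@12: refcount [11B, align 1] → 23
+1 pad (align 2)
@24: lock [2B, align 2] → 26
@26: rss [1B, align 1] → 27
+1 pad (align 4)
@28: gid [4B, align 4] → 32
@32: prio [2B, align 2] → 34
+2 pad (align 4)
@36: cpu [4B, align 4] → 40

36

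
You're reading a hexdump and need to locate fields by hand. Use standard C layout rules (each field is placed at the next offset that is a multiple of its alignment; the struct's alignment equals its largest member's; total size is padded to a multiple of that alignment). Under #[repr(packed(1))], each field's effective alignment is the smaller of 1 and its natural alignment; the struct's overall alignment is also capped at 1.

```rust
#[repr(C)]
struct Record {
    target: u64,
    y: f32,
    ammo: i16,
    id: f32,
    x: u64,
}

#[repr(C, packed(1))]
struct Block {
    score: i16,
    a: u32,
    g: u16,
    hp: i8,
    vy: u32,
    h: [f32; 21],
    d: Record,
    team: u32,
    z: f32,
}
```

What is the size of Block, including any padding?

Record: @0: target [8B, align 8] → 8; @8: y [4B, align 4] → 12; @12: ammo [2B, align 2] → 14; +2 pad (align 4); @16: id [4B, align 4] → 20; +4 pad (align 8); @24: x [8B, align 8] → 32; size 32, align 8
@0: score [2B, align 1] → 2
@2: a [4B, align 1] → 6
@6: g [2B, align 1] → 8
@8: hp [1B, align 1] → 9
@9: vy [4B, align 1] → 13
@13: h [84B, align 1] → 97
@97: d [32B, align 1] → 129
@129: team [4B, align 1] → 133
@133: z [4B, align 1] → 137
size 137, align 1

137 bytes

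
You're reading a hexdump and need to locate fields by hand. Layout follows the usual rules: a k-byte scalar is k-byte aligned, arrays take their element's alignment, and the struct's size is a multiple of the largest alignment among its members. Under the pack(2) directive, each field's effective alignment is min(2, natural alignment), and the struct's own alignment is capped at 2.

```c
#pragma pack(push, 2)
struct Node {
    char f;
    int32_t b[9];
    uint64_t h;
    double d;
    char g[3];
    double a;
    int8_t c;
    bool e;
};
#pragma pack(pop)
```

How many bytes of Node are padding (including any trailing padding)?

0..1  f  (1B, 1-aligned)
1..2  -- padding (1B)
2..38  b  (36B, 2-aligned)
38..46  h  (8B, 2-aligned)
46..54  d  (8B, 2-aligned)
54..57  g  (3B, 1-aligned)
57..58  -- padding (1B)
58..66  a  (8B, 2-aligned)
66..67  c  (1B, 1-aligned)
67..68  e  (1B, 1-aligned)
sizeof = 68, alignof = 2
data bytes 66, size 68 → padding 2

2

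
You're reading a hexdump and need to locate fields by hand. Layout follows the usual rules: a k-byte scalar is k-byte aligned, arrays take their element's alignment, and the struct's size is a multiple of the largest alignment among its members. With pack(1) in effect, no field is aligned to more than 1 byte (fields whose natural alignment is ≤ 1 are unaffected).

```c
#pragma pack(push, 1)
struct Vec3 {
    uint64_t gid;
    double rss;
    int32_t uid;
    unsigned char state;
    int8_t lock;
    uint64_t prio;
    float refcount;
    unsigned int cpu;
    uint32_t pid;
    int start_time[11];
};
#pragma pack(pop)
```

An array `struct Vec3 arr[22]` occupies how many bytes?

1892

@0: gid [8B, align 1] → 8
@8: rss [8B, align 1] → 16
@16: uid [4B, align 1] → 20
@20: state [1B, align 1] → 21
@21: lock [1B, align 1] → 22
@22: prio [8B, align 1] → 30
@30: refcount [4B, align 1] → 34
@34: cpu [4B, align 1] → 38
@38: pid [4B, align 1] → 42
@42: start_time [44B, align 1] → 86
size 86, align 1
array of 22: 22 × 86 = 1892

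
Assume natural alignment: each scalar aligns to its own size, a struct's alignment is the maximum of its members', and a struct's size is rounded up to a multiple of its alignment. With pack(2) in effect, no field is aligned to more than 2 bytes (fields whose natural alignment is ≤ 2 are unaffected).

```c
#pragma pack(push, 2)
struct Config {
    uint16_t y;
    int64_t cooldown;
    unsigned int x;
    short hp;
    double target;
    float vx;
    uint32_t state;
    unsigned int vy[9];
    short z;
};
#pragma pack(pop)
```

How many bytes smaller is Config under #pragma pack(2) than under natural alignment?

natural layout:
  y at 0 (size 2, align 2) → ends 2
  pad 6 to align 8 for cooldown
  cooldown at 8 (size 8, align 8) → ends 16
  x at 16 (size 4, align 4) → ends 20
  hp at 20 (size 2, align 2) → ends 22
  pad 2 to align 8 for target
  target at 24 (size 8, align 8) → ends 32
  vx at 32 (size 4, align 4) → ends 36
  state at 36 (size 4, align 4) → ends 40
  vy at 40 (size 36, align 4) → ends 76
  z at 76 (size 2, align 2) → ends 78
  tail pad 2 to reach multiple of 8
  total 80 bytes, alignment 8
packed(2) layout:
  y at 0 (size 2, align 2) → ends 2
  cooldown at 2 (size 8, align 2) → ends 10
  x at 10 (size 4, align 2) → ends 14
  hp at 14 (size 2, align 2) → ends 16
  target at 16 (size 8, align 2) → ends 24
  vx at 24 (size 4, align 2) → ends 28
  state at 28 (size 4, align 2) → ends 32
  vy at 32 (size 36, align 2) → ends 68
  z at 68 (size 2, align 2) → ends 70
  total 70 bytes, alignment 2
80 − 70 = 10

10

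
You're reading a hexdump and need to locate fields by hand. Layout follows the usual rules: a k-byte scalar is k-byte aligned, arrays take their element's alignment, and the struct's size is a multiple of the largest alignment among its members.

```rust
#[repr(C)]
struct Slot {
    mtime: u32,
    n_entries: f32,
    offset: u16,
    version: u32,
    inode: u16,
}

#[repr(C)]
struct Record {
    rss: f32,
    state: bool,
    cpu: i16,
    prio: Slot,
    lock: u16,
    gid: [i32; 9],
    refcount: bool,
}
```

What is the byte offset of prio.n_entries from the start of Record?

12

Slot: mtime at 0 (size 4, align 4) → ends 4; n_entries at 4 (size 4, align 4) → ends 8; offset at 8 (size 2, align 2) → ends 10; pad 2 to align 4 for version; version at 12 (size 4, align 4) → ends 16; inode at 16 (size 2, align 2) → ends 18; tail pad 2 to reach multiple of 4; total 20 bytes, alignment 4
rss at 0 (size 4, align 4) → ends 4
state at 4 (size 1, align 1) → ends 5
pad 1 to align 2 for cpu
cpu at 6 (size 2, align 2) → ends 8
prio at 8 (size 20, align 4) → ends 28
within Slot: n_entries at 4
8 + 4 = 12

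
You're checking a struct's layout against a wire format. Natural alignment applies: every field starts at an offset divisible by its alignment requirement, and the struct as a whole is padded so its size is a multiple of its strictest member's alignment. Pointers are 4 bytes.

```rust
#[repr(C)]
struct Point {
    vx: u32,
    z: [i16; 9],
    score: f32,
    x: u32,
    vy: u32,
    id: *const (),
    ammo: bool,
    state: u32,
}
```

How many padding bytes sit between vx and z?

0

vx at 0 (size 4, align 4) → ends 4
z at 4 (size 18, align 2) → ends 22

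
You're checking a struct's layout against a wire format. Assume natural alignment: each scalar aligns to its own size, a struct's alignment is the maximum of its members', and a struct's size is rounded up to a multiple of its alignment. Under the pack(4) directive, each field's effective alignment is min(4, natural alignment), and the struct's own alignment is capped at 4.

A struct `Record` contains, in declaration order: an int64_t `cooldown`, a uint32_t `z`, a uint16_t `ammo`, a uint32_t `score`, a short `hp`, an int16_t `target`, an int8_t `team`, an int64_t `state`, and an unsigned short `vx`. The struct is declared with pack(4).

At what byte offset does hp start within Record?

@0: cooldown [8B, align 4] → 8
@8: z [4B, align 4] → 12
@12: ammo [2B, align 2] → 14
+2 pad (align 4)
@16: score [4B, align 4] → 20
@20: hp [2B, align 2] → 22

20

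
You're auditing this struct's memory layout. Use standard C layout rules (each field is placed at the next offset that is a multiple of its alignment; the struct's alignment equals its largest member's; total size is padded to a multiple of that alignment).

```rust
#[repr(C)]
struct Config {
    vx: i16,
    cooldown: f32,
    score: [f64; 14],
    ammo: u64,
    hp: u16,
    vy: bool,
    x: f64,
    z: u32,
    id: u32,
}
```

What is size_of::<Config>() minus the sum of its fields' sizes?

7

0..2  vx  (2B, 2-aligned)
2..4  -- padding (2B)
4..8  cooldown  (4B, 4-aligned)
8..120  score  (112B, 8-aligned)
120..128  ammo  (8B, 8-aligned)
128..130  hp  (2B, 2-aligned)
130..131  vy  (1B, 1-aligned)
131..136  -- padding (5B)
136..144  x  (8B, 8-aligned)
144..148  z  (4B, 4-aligned)
148..152  id  (4B, 4-aligned)
sizeof = 152, alignof = 8
data bytes 145, size 152 → padding 7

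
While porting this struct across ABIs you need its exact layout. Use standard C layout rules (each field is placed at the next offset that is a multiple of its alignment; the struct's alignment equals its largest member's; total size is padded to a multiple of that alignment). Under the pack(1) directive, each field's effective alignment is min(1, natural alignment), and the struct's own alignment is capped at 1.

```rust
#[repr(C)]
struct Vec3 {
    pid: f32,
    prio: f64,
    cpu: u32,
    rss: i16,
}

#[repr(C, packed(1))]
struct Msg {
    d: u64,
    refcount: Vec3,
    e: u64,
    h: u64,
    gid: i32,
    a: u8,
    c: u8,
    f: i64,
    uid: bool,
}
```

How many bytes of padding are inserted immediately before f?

0

Vec3: 0..4  pid  (4B, 4-aligned); 4..8  -- padding (4B); 8..16  prio  (8B, 8-aligned); 16..20  cpu  (4B, 4-aligned); 20..22  rss  (2B, 2-aligned); 22..24  -- tail padding (2B); sizeof = 24, alignof = 8
0..8  d  (8B, 1-aligned)
8..32  refcount  (24B, 1-aligned)
32..40  e  (8B, 1-aligned)
40..48  h  (8B, 1-aligned)
48..52  gid  (4B, 1-aligned)
52..53  a  (1B, 1-aligned)
53..54  c  (1B, 1-aligned)
54..62  f  (8B, 1-aligned)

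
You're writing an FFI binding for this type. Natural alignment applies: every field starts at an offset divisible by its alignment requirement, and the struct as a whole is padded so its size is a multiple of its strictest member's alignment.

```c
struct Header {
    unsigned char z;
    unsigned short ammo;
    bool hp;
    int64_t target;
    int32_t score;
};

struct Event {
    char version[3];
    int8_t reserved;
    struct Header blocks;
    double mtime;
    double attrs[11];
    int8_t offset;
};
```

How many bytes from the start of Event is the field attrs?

40

Header: 0..1  z  (1B, 1-aligned); 1..2  -- padding (1B); 2..4  ammo  (2B, 2-aligned); 4..5  hp  (1B, 1-aligned); 5..8  -- padding (3B); 8..16  target  (8B, 8-aligned); 16..20  score  (4B, 4-aligned); 20..24  -- tail padding (4B); sizeof = 24, alignof = 8
0..3  version  (3B, 1-aligned)
3..4  reserved  (1B, 1-aligned)
4..8  -- padding (4B)
8..32  blocks  (24B, 8-aligned)
32..40  mtime  (8B, 8-aligned)
40..128  attrs  (88B, 8-aligned)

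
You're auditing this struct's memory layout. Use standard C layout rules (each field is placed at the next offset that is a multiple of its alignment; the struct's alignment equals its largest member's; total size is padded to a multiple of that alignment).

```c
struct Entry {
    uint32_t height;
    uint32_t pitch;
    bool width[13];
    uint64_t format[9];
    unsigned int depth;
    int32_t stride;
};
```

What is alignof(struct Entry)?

8

member alignments: height=4, pitch=4, width=1, format=8, depth=4, stride=4
max = 8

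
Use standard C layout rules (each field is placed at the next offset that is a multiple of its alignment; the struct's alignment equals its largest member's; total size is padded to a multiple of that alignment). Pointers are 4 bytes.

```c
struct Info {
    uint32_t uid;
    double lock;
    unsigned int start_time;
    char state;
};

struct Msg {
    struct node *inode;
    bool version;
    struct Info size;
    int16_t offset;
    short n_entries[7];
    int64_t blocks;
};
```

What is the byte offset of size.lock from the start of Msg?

Info: @0: uid [4B, align 4] → 4; +4 pad (align 8); @8: lock [8B, align 8] → 16; @16: start_time [4B, align 4] → 20; @20: state [1B, align 1] → 21; +3 tail pad (align 8); size 24, align 8
@0: inode [4B, align 4] → 4
@4: version [1B, align 1] → 5
+3 pad (align 8)
@8: size [24B, align 8] → 32
within Info: lock at 8
8 + 8 = 16

16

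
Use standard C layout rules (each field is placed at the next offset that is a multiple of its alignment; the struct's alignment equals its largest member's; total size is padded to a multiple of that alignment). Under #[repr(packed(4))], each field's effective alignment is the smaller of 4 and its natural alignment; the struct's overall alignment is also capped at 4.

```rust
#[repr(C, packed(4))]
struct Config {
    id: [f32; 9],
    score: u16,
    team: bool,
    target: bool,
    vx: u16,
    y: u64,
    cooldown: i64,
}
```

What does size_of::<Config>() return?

60

@0: id [36B, align 4] → 36
@36: score [2B, align 2] → 38
@38: team [1B, align 1] → 39
@39: target [1B, align 1] → 40
@40: vx [2B, align 2] → 42
+2 pad (align 4)
@44: y [8B, align 4] → 52
@52: cooldown [8B, align 4] → 60
size 60, align 4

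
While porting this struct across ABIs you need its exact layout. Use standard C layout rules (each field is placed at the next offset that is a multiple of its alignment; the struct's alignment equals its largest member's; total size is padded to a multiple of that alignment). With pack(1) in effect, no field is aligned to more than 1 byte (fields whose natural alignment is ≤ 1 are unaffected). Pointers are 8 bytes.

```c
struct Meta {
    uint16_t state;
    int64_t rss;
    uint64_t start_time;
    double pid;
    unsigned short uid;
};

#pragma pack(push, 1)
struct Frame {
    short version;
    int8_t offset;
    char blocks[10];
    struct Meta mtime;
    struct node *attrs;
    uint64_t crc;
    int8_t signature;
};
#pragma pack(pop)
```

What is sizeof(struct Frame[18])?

Meta: state at 0 (size 2, align 2) → ends 2; pad 6 to align 8 for rss; rss at 8 (size 8, align 8) → ends 16; start_time at 16 (size 8, align 8) → ends 24; pid at 24 (size 8, align 8) → ends 32; uid at 32 (size 2, align 2) → ends 34; tail pad 6 to reach multiple of 8; total 40 bytes, alignment 8
version at 0 (size 2, align 1) → ends 2
offset at 2 (size 1, align 1) → ends 3
blocks at 3 (size 10, align 1) → ends 13
mtime at 13 (size 40, align 1) → ends 53
attrs at 53 (size 8, align 1) → ends 61
crc at 61 (size 8, align 1) → ends 69
signature at 69 (size 1, align 1) → ends 70
total 70 bytes, alignment 1
array of 18: 18 × 70 = 1260

1260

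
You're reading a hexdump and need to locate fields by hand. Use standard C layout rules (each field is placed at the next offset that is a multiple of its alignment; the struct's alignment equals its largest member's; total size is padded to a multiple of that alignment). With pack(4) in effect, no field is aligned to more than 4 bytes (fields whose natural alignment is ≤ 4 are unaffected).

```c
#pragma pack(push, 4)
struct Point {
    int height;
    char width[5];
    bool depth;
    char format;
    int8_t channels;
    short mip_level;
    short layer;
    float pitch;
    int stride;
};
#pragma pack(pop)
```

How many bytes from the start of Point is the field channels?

height at 0 (size 4, align 4) → ends 4
width at 4 (size 5, align 1) → ends 9
depth at 9 (size 1, align 1) → ends 10
format at 10 (size 1, align 1) → ends 11
channels at 11 (size 1, align 1) → ends 12

11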